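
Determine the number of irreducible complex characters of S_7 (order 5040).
15

Why: The number of irreducible complex representations of a finite group equals its number of conjugacy classes. Conjugacy classes in S_7 correspond to cycle types, i.e. partitions of 7; there are p(7) = 15 of them, so S_7 (order 5040) has exactly 15 irreducible complex representations.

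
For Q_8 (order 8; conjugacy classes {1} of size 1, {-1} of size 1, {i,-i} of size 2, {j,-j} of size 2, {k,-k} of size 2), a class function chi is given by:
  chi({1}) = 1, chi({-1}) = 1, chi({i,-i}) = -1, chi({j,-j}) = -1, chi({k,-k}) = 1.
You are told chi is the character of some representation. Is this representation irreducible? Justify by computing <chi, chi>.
Irreducible: <chi, chi> = 1.

Why: <chi, chi> = (1/|G|) sum_C |C| * |chi(C)|^2 = (1/8)[1*|1|^2 + 1*|1|^2 + 2*|-1|^2 + 2*|-1|^2 + 2*|1|^2]
  = (1/8)[(1) + (1) + (2) + (2) + (2)] = 8/8 = 1.
A character is irreducible iff <chi, chi> = 1, so this representation is irreducible.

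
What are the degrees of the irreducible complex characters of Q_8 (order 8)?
Dimensions: 1, 1, 1, 1, 2

Argument: There are 5 irreducibles (= number of conjugacy classes). Their dimensions d_i satisfy sum d_i^2 = |G| = 8: 1 + 1 + 1 + 1 + 4 = 8.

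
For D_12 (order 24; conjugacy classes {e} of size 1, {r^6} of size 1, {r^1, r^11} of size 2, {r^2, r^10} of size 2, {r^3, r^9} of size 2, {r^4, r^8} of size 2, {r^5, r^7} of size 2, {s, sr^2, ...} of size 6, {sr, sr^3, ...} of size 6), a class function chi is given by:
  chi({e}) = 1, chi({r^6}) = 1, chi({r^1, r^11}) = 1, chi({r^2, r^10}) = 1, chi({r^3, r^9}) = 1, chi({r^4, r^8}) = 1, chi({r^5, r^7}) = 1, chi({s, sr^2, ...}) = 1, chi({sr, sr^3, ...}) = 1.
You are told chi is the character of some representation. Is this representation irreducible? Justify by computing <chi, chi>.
Irreducible: <chi, chi> = 1.

Argument: <chi, chi> = (1/|G|) sum_C |C| * |chi(C)|^2 = (1/24)[1*|1|^2 + 1*|1|^2 + 2*|1|^2 + 2*|1|^2 + 2*|1|^2 + 2*|1|^2 + 2*|1|^2 + 6*|1|^2 + 6*|1|^2]
  = (1/24)[(1) + (1) + (2) + (2) + (2) + (2) + (2) + (6) + (6)] = 24/24 = 1.
A character is irreducible iff <chi, chi> = 1, so this representation is irreducible.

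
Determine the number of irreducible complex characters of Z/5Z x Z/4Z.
20

The number of irreducible complex representations of a finite group equals its number of conjugacy classes. Z/5Z x Z/4Z is abelian of order 20, so every element is its own conjugacy class: 20 classes, so Z/5Z x Z/4Z (order 20) has exactly 20 irreducible complex representations.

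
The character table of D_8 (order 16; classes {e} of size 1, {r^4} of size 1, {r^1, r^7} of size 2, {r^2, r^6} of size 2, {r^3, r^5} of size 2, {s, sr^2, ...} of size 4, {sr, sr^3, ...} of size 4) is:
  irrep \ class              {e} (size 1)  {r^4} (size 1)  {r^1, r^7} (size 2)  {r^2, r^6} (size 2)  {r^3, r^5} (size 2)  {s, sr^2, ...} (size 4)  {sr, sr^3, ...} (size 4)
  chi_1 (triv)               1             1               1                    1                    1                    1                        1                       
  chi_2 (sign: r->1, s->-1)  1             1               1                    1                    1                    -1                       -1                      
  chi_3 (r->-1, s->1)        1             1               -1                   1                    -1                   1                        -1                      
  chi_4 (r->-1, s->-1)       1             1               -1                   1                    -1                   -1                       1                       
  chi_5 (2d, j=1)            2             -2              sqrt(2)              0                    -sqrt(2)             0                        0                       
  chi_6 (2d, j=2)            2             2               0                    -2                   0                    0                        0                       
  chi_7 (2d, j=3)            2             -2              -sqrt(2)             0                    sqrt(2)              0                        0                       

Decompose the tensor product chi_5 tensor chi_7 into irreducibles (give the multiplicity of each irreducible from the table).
chi_5 tensor chi_7 = chi_3 + chi_4 + chi_6 (all other irreducibles have multiplicity 0).

Reasoning: The character of a tensor product is the pointwise product (chi_5 * chi_7)(C) = chi_5(C) * chi_7(C):
  {e}: (2)*(2), {r^4}: (-2)*(-2), {r^1, r^7}: (sqrt(2))*(-sqrt(2)), {r^2, r^6}: (0)*(0), {r^3, r^5}: (-sqrt(2))*(sqrt(2)), {s, sr^2, ...}: (0)*(0), {sr, sr^3, ...}: (0)*(0)
so (chi_5 * chi_7) takes values
  {e} -> 4, {r^4} -> 4, {r^1, r^7} -> -2, {r^2, r^6} -> 0, {r^3, r^5} -> -2, {s, sr^2, ...} -> 0, {sr, sr^3, ...} -> 0.
Now take the inner product of this character with each irreducible chi from the table, <chi_5*chi_7, chi> = (1/16) sum_C |C| (chi_5*chi_7)(C) conj(chi(C)):
  <chi_5*chi_7, chi_1> = (1/16)[1*(4)*conj(1) + 1*(4)*conj(1) + 2*(-2)*conj(1) + 2*(0)*conj(1) + 2*(-2)*conj(1) + 4*(0)*conj(1) + 4*(0)*conj(1)]
      = (1/16)[(4) + (4) + (-4) + (0) + (-4) + (0) + (0)] = 0/16 = 0
  <chi_5*chi_7, chi_2> = (1/16)[1*(4)*conj(1) + 1*(4)*conj(1) + 2*(-2)*conj(1) + 2*(0)*conj(1) + 2*(-2)*conj(1) + 4*(0)*conj(-1) + 4*(0)*conj(-1)]
      = (1/16)[(4) + (4) + (-4) + (0) + (-4) + (0) + (0)] = 0/16 = 0
  <chi_5*chi_7, chi_3> = (1/16)[1*(4)*conj(1) + 1*(4)*conj(1) + 2*(-2)*conj(-1) + 2*(0)*conj(1) + 2*(-2)*conj(-1) + 4*(0)*conj(1) + 4*(0)*conj(-1)]
      = (1/16)[(4) + (4) + (4) + (0) + (4) + (0) + (0)] = 16/16 = 1
  <chi_5*chi_7, chi_4> = (1/16)[1*(4)*conj(1) + 1*(4)*conj(1) + 2*(-2)*conj(-1) + 2*(0)*conj(1) + 2*(-2)*conj(-1) + 4*(0)*conj(-1) + 4*(0)*conj(1)]
      = (1/16)[(4) + (4) + (4) + (0) + (4) + (0) + (0)] = 16/16 = 1
  <chi_5*chi_7, chi_5> = (1/16)[1*(4)*conj(2) + 1*(4)*conj(-2) + 2*(-2)*conj(sqrt(2)) + 2*(0)*conj(0) + 2*(-2)*conj(-sqrt(2)) + 4*(0)*conj(0) + 4*(0)*conj(0)]
      = (1/16)[(8) + (-8) + (-4*sqrt(2)) + (0) + (4*sqrt(2)) + (0) + (0)] = 0/16 = 0
  <chi_5*chi_7, chi_6> = (1/16)[1*(4)*conj(2) + 1*(4)*conj(2) + 2*(-2)*conj(0) + 2*(0)*conj(-2) + 2*(-2)*conj(0) + 4*(0)*conj(0) + 4*(0)*conj(0)]
      = (1/16)[(8) + (8) + (0) + (0) + (0) + (0) + (0)] = 16/16 = 1
  <chi_5*chi_7, chi_7> = (1/16)[1*(4)*conj(2) + 1*(4)*conj(-2) + 2*(-2)*conj(-sqrt(2)) + 2*(0)*conj(0) + 2*(-2)*conj(sqrt(2)) + 4*(0)*conj(0) + 4*(0)*conj(0)]
      = (1/16)[(8) + (-8) + (4*sqrt(2)) + (0) + (-4*sqrt(2)) + (0) + (0)] = 0/16 = 0
Hence the multiplicities are chi_3: 1, chi_4: 1, chi_6: 1. Dimension check: dim(chi_5)*dim(chi_7) = 2*2 = 4 and sum (mult * dim) = 1*1 + 1*1 + 1*2 = 4.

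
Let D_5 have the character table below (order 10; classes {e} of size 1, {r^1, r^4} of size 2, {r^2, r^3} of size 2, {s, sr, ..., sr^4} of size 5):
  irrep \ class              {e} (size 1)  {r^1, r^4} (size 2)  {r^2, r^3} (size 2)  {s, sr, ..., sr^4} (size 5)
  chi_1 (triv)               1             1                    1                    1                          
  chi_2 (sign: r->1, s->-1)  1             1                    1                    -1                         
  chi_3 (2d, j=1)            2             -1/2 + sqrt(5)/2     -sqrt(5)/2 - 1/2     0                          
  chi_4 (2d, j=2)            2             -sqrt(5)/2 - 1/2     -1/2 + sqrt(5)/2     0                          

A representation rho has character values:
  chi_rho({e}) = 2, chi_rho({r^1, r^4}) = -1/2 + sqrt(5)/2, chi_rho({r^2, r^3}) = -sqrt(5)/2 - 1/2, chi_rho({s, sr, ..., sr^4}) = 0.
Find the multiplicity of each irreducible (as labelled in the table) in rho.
Multiplicities: chi_1: 0, chi_2: 0, chi_3: 1, chi_4: 0.

Solution. Use <chi_rho, chi> = (1/|G|) sum_C |C| * chi_rho(C) * conj(chi(C)) with |G| = 10 for each irreducible chi in the table:
  <chi_rho, chi_1> = (1/10)[1*(2)*conj(1) + 2*(-1/2 + sqrt(5)/2)*conj(1) + 2*(-sqrt(5)/2 - 1/2)*conj(1) + 5*(0)*conj(1)]
      = (1/10)[(2) + (-1 + sqrt(5)) + (-sqrt(5) - 1) + (0)] = 0/10 = 0
  <chi_rho, chi_2> = (1/10)[1*(2)*conj(1) + 2*(-1/2 + sqrt(5)/2)*conj(1) + 2*(-sqrt(5)/2 - 1/2)*conj(1) + 5*(0)*conj(-1)]
      = (1/10)[(2) + (-1 + sqrt(5)) + (-sqrt(5) - 1) + (0)] = 0/10 = 0
  <chi_rho, chi_3> = (1/10)[1*(2)*conj(2) + 2*(-1/2 + sqrt(5)/2)*conj(-1/2 + sqrt(5)/2) + 2*(-sqrt(5)/2 - 1/2)*conj(-sqrt(5)/2 - 1/2) + 5*(0)*conj(0)]
      = (1/10)[(4) + (3 - sqrt(5)) + (sqrt(5) + 3) + (0)] = 10/10 = 1
  <chi_rho, chi_4> = (1/10)[1*(2)*conj(2) + 2*(-1/2 + sqrt(5)/2)*conj(-sqrt(5)/2 - 1/2) + 2*(-sqrt(5)/2 - 1/2)*conj(-1/2 + sqrt(5)/2) + 5*(0)*conj(0)]
      = (1/10)[(4) + (-2) + (-2) + (0)] = 0/10 = 0
Dimension check: dim(rho) = sum (mult * dim) = 0*1 + 0*1 + 1*2 + 0*2 = 2 = chi_rho(e) = 2.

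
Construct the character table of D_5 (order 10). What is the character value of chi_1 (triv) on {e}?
Conjugacy classes: {e} of size 1, {r^1, r^4} of size 2, {r^2, r^3} of size 2, {s, sr, ..., sr^4} of size 5.
Character table:
  irrep \ class              {e} (size 1)  {r^1, r^4} (size 2)  {r^2, r^3} (size 2)  {s, sr, ..., sr^4} (size 5)
  chi_1 (triv)               1             1                    1                    1                          
  chi_2 (sign: r->1, s->-1)  1             1                    1                    -1                         
  chi_3 (2d, j=1)            2             -1/2 + sqrt(5)/2     -sqrt(5)/2 - 1/2     0                          
  chi_4 (2d, j=2)            2             -sqrt(5)/2 - 1/2     -1/2 + sqrt(5)/2     0                          

Spot check: chi_1 (triv) on {e} = 1.

Proof sketch: D_5 has order 2*5 = 10 with 4 conjugacy classes, hence 4 irreducibles. Sum of squared dims 1 + 1 + 4 + 4 = 10 = |G|. Linear characters come from the abelianisation; the 2-dimensional irreps have character r^k -> 2*cos(2*pi*j*k/5), reflections -> 0.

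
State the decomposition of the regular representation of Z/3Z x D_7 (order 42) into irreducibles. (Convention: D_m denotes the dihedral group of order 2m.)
Each irreducible V_i of dimension d_i appears with multiplicity d_i, i.e. rho_reg = (direct sum over all irreducibles V_i) d_i V_i. The irreducible dimensions for Z/3Z x D_7 are 1, 1, 1, 1, 1, 1, 2, 2, 2, 2, 2, 2, 2, 2, 2: 6 irreducibles of dimension 1, each with multiplicity 1; 9 irreducibles of dimension 2, each with multiplicity 2. Total dimension 6*1*1 + 9*2*2 = 42 = |G|.

Explanation: General theorem: in the regular representation of a finite group G, each irreducible appears with multiplicity equal to its dimension. Check: dim(rho_reg) = sum d_i^2 = 1 + 1 + 1 + 1 + 1 + 1 + 4 + 4 + 4 + 4 + 4 + 4 + 4 + 4 + 4 = 42 = |G|.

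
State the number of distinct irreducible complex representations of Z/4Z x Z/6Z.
24

Details: The number of irreducible complex representations of a finite group equals its number of conjugacy classes. Z/4Z x Z/6Z is abelian of order 24, so every element is its own conjugacy class: 24 classes, so Z/4Z x Z/6Z (order 24) has exactly 24 irreducible complex representations.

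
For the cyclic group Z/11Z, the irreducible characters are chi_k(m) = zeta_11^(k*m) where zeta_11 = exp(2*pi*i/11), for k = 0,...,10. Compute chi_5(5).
chi_5(5) = zeta_11^25 = exp(6*I*pi/11)

Solution. chi_5(5) = zeta_11^(5*5) = zeta_11^25. Since zeta_11^11 = 1, this equals zeta_11^3 = exp(2*pi*i*3/11) = exp(6*I*pi/11).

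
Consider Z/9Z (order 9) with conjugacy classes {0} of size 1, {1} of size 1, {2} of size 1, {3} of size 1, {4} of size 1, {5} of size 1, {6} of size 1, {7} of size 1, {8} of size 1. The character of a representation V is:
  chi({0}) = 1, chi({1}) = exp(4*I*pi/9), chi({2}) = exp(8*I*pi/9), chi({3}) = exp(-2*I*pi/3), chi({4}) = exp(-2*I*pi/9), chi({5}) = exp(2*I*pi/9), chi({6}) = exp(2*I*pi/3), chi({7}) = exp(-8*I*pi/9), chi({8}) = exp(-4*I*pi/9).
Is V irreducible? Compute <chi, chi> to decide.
Irreducible: <chi, chi> = 1.

Reasoning: <chi, chi> = (1/|G|) sum_C |C| * |chi(C)|^2 = (1/9)[1*|1|^2 + 1*|exp(4*I*pi/9)|^2 + 1*|exp(8*I*pi/9)|^2 + 1*|exp(-2*I*pi/3)|^2 + 1*|exp(-2*I*pi/9)|^2 + 1*|exp(2*I*pi/9)|^2 + 1*|exp(2*I*pi/3)|^2 + 1*|exp(-8*I*pi/9)|^2 + 1*|exp(-4*I*pi/9)|^2]
  = (1/9)[(1) + (1) + (1) + (1) + (1) + (1) + (1) + (1) + (1)] = 9/9 = 1.
(Exp terms are combined using exp(i*s)*conj(exp(i*t)) = exp(i*(s-t)), and sums of them are collapsed using the identity that for every m > 1 the m distinct m-th roots of unity sum to 0, e.g. 1 + exp(2*I*pi/3) + exp(-2*I*pi/3) = 0.)
A character is irreducible iff <chi, chi> = 1, so this representation is irreducible.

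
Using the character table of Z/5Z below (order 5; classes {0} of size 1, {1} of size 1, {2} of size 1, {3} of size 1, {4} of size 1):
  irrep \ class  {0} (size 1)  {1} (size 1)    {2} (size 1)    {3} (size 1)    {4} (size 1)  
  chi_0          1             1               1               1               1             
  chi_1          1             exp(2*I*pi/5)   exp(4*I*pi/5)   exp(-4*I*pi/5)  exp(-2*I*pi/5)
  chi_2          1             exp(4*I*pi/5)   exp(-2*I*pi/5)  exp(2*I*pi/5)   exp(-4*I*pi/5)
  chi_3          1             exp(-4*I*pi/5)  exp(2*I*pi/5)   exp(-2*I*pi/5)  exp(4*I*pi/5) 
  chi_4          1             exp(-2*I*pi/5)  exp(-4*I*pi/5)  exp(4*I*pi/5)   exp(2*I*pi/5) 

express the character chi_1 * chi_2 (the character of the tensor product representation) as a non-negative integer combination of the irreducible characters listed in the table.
chi_1 tensor chi_2 = chi_3 (all other irreducibles have multiplicity 0).

Working: The character of a tensor product is the pointwise product (chi_1 * chi_2)(C) = chi_1(C) * chi_2(C):
  {0}: (1)*(1), {1}: (exp(2*I*pi/5))*(exp(4*I*pi/5)), {2}: (exp(4*I*pi/5))*(exp(-2*I*pi/5)), {3}: (exp(-4*I*pi/5))*(exp(2*I*pi/5)), {4}: (exp(-2*I*pi/5))*(exp(-4*I*pi/5))
so (chi_1 * chi_2) takes values
  {0} -> 1, {1} -> exp(-4*I*pi/5), {2} -> exp(2*I*pi/5), {3} -> exp(-2*I*pi/5), {4} -> exp(4*I*pi/5).
Now take the inner product of this character with each irreducible chi from the table, <chi_1*chi_2, chi> = (1/5) sum_C |C| (chi_1*chi_2)(C) conj(chi(C)):
  <chi_1*chi_2, chi_0> = (1/5)[1*(1)*conj(1) + 1*(exp(-4*I*pi/5))*conj(1) + 1*(exp(2*I*pi/5))*conj(1) + 1*(exp(-2*I*pi/5))*conj(1) + 1*(exp(4*I*pi/5))*conj(1)]
      = (1/5)[(1) + (exp(-4*I*pi/5)) + (exp(2*I*pi/5)) + (exp(-2*I*pi/5)) + (exp(4*I*pi/5))] = 0/5 = 0
  <chi_1*chi_2, chi_1> = (1/5)[1*(1)*conj(1) + 1*(exp(-4*I*pi/5))*conj(exp(2*I*pi/5)) + 1*(exp(2*I*pi/5))*conj(exp(4*I*pi/5)) + 1*(exp(-2*I*pi/5))*conj(exp(-4*I*pi/5)) + 1*(exp(4*I*pi/5))*conj(exp(-2*I*pi/5))]
      = (1/5)[(1) + (exp(4*I*pi/5)) + (exp(-2*I*pi/5)) + (exp(2*I*pi/5)) + (exp(-4*I*pi/5))] = 0/5 = 0
  <chi_1*chi_2, chi_2> = (1/5)[1*(1)*conj(1) + 1*(exp(-4*I*pi/5))*conj(exp(4*I*pi/5)) + 1*(exp(2*I*pi/5))*conj(exp(-2*I*pi/5)) + 1*(exp(-2*I*pi/5))*conj(exp(2*I*pi/5)) + 1*(exp(4*I*pi/5))*conj(exp(-4*I*pi/5))]
      = (1/5)[(1) + (exp(2*I*pi/5)) + (exp(4*I*pi/5)) + (exp(-4*I*pi/5)) + (exp(-2*I*pi/5))] = 0/5 = 0
  <chi_1*chi_2, chi_3> = (1/5)[1*(1)*conj(1) + 1*(exp(-4*I*pi/5))*conj(exp(-4*I*pi/5)) + 1*(exp(2*I*pi/5))*conj(exp(2*I*pi/5)) + 1*(exp(-2*I*pi/5))*conj(exp(-2*I*pi/5)) + 1*(exp(4*I*pi/5))*conj(exp(4*I*pi/5))]
      = (1/5)[(1) + (1) + (1) + (1) + (1)] = 5/5 = 1
  <chi_1*chi_2, chi_4> = (1/5)[1*(1)*conj(1) + 1*(exp(-4*I*pi/5))*conj(exp(-2*I*pi/5)) + 1*(exp(2*I*pi/5))*conj(exp(-4*I*pi/5)) + 1*(exp(-2*I*pi/5))*conj(exp(4*I*pi/5)) + 1*(exp(4*I*pi/5))*conj(exp(2*I*pi/5))]
      = (1/5)[(1) + (exp(-2*I*pi/5)) + (exp(-4*I*pi/5)) + (exp(4*I*pi/5)) + (exp(2*I*pi/5))] = 0/5 = 0
(Exp terms are combined using exp(i*s)*conj(exp(i*t)) = exp(i*(s-t)), and sums of them are collapsed using the identity that for every m > 1 the m distinct m-th roots of unity sum to 0, e.g. 1 + exp(2*I*pi/3) + exp(-2*I*pi/3) = 0.)
Hence the multiplicities are chi_3: 1. Dimension check: dim(chi_1)*dim(chi_2) = 1*1 = 1 and sum (mult * dim) = 1*1 = 1.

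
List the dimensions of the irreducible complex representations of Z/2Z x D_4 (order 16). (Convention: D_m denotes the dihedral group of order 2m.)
Dimensions: 1, 1, 1, 1, 1, 1, 1, 1, 2, 2

Solution. There are 10 irreducibles (= number of conjugacy classes). Their dimensions d_i satisfy sum d_i^2 = |G| = 16: 1 + 1 + 1 + 1 + 1 + 1 + 1 + 1 + 4 + 4 = 16. (For the product with Z/2Z: each of the 2 1-dim characters of Z/2Z tensors with each irrep of D_4, giving 2 copies of each D_4-dimension.)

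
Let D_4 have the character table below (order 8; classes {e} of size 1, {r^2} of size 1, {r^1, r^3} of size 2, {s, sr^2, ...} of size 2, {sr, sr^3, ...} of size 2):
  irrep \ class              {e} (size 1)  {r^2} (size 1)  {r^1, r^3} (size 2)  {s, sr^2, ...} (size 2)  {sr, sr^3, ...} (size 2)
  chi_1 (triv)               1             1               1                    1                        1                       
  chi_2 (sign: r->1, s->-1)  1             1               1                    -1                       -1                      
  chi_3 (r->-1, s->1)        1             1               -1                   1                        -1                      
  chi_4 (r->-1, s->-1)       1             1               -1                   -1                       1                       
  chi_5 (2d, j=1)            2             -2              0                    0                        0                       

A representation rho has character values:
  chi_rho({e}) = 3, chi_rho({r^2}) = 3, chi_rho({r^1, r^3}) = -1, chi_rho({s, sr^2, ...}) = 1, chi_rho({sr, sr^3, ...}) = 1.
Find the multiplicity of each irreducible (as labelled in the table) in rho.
Multiplicities: chi_1: 1, chi_2: 0, chi_3: 1, chi_4: 1, chi_5: 0.

Reasoning: Use <chi_rho, chi> = (1/|G|) sum_C |C| * chi_rho(C) * conj(chi(C)) with |G| = 8 for each irreducible chi in the table:
  <chi_rho, chi_1> = (1/8)[1*(3)*conj(1) + 1*(3)*conj(1) + 2*(-1)*conj(1) + 2*(1)*conj(1) + 2*(1)*conj(1)]
      = (1/8)[(3) + (3) + (-2) + (2) + (2)] = 8/8 = 1
  <chi_rho, chi_2> = (1/8)[1*(3)*conj(1) + 1*(3)*conj(1) + 2*(-1)*conj(1) + 2*(1)*conj(-1) + 2*(1)*conj(-1)]
      = (1/8)[(3) + (3) + (-2) + (-2) + (-2)] = 0/8 = 0
  <chi_rho, chi_3> = (1/8)[1*(3)*conj(1) + 1*(3)*conj(1) + 2*(-1)*conj(-1) + 2*(1)*conj(1) + 2*(1)*conj(-1)]
      = (1/8)[(3) + (3) + (2) + (2) + (-2)] = 8/8 = 1
  <chi_rho, chi_4> = (1/8)[1*(3)*conj(1) + 1*(3)*conj(1) + 2*(-1)*conj(-1) + 2*(1)*conj(-1) + 2*(1)*conj(1)]
      = (1/8)[(3) + (3) + (2) + (-2) + (2)] = 8/8 = 1
  <chi_rho, chi_5> = (1/8)[1*(3)*conj(2) + 1*(3)*conj(-2) + 2*(-1)*conj(0) + 2*(1)*conj(0) + 2*(1)*conj(0)]
      = (1/8)[(6) + (-6) + (0) + (0) + (0)] = 0/8 = 0
Dimension check: dim(rho) = sum (mult * dim) = 1*1 + 0*1 + 1*1 + 1*1 + 0*2 = 3 = chi_rho(e) = 3.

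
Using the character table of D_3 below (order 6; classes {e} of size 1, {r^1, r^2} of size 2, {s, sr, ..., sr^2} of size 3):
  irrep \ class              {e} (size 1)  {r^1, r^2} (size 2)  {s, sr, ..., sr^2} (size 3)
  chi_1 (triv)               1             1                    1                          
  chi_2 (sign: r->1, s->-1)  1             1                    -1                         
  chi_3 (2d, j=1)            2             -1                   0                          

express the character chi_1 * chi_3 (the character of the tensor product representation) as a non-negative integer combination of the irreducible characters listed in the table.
chi_1 tensor chi_3 = chi_3 (all other irreducibles have multiplicity 0).

Argument: The character of a tensor product is the pointwise product (chi_1 * chi_3)(C) = chi_1(C) * chi_3(C):
  {e}: (1)*(2), {r^1, r^2}: (1)*(-1), {s, sr, ..., sr^2}: (1)*(0)
so (chi_1 * chi_3) takes values
  {e} -> 2, {r^1, r^2} -> -1, {s, sr, ..., sr^2} -> 0.
Now take the inner product of this character with each irreducible chi from the table, <chi_1*chi_3, chi> = (1/6) sum_C |C| (chi_1*chi_3)(C) conj(chi(C)):
  <chi_1*chi_3, chi_1> = (1/6)[1*(2)*conj(1) + 2*(-1)*conj(1) + 3*(0)*conj(1)]
      = (1/6)[(2) + (-2) + (0)] = 0/6 = 0
  <chi_1*chi_3, chi_2> = (1/6)[1*(2)*conj(1) + 2*(-1)*conj(1) + 3*(0)*conj(-1)]
      = (1/6)[(2) + (-2) + (0)] = 0/6 = 0
  <chi_1*chi_3, chi_3> = (1/6)[1*(2)*conj(2) + 2*(-1)*conj(-1) + 3*(0)*conj(0)]
      = (1/6)[(4) + (2) + (0)] = 6/6 = 1
Hence the multiplicities are chi_3: 1. Dimension check: dim(chi_1)*dim(chi_3) = 1*2 = 2 and sum (mult * dim) = 1*2 = 2.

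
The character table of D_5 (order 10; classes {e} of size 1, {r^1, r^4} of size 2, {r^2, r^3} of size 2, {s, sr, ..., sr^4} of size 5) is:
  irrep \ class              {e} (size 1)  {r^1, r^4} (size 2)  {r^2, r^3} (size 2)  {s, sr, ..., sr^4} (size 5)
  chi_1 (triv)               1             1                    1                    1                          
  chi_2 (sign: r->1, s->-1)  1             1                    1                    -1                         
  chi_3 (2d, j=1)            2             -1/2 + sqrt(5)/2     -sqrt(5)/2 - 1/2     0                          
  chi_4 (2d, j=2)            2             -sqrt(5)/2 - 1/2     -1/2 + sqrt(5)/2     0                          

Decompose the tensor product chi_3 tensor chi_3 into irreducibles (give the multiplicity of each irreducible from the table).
chi_3 tensor chi_3 = chi_1 + chi_2 + chi_4 (all other irreducibles have multiplicity 0).

Derivation: The character of a tensor product is the pointwise product (chi_3 * chi_3)(C) = chi_3(C) * chi_3(C):
  {e}: (2)*(2), {r^1, r^4}: (-1/2 + sqrt(5)/2)*(-1/2 + sqrt(5)/2), {r^2, r^3}: (-sqrt(5)/2 - 1/2)*(-sqrt(5)/2 - 1/2), {s, sr, ..., sr^4}: (0)*(0)
so (chi_3 * chi_3) takes values
  {e} -> 4, {r^1, r^4} -> 3/2 - sqrt(5)/2, {r^2, r^3} -> sqrt(5)/2 + 3/2, {s, sr, ..., sr^4} -> 0.
Now take the inner product of this character with each irreducible chi from the table, <chi_3*chi_3, chi> = (1/10) sum_C |C| (chi_3*chi_3)(C) conj(chi(C)):
  <chi_3*chi_3, chi_1> = (1/10)[1*(4)*conj(1) + 2*(3/2 - sqrt(5)/2)*conj(1) + 2*(sqrt(5)/2 + 3/2)*conj(1) + 5*(0)*conj(1)]
      = (1/10)[(4) + (3 - sqrt(5)) + (sqrt(5) + 3) + (0)] = 10/10 = 1
  <chi_3*chi_3, chi_2> = (1/10)[1*(4)*conj(1) + 2*(3/2 - sqrt(5)/2)*conj(1) + 2*(sqrt(5)/2 + 3/2)*conj(1) + 5*(0)*conj(-1)]
      = (1/10)[(4) + (3 - sqrt(5)) + (sqrt(5) + 3) + (0)] = 10/10 = 1
  <chi_3*chi_3, chi_3> = (1/10)[1*(4)*conj(2) + 2*(3/2 - sqrt(5)/2)*conj(-1/2 + sqrt(5)/2) + 2*(sqrt(5)/2 + 3/2)*conj(-sqrt(5)/2 - 1/2) + 5*(0)*conj(0)]
      = (1/10)[(8) + (-4 + 2*sqrt(5)) + (-2*sqrt(5) - 4) + (0)] = 0/10 = 0
  <chi_3*chi_3, chi_4> = (1/10)[1*(4)*conj(2) + 2*(3/2 - sqrt(5)/2)*conj(-sqrt(5)/2 - 1/2) + 2*(sqrt(5)/2 + 3/2)*conj(-1/2 + sqrt(5)/2) + 5*(0)*conj(0)]
      = (1/10)[(8) + (1 - sqrt(5)) + (1 + sqrt(5)) + (0)] = 10/10 = 1
Hence the multiplicities are chi_1: 1, chi_2: 1, chi_4: 1. Dimension check: dim(chi_3)*dim(chi_3) = 2*2 = 4 and sum (mult * dim) = 1*1 + 1*1 + 1*2 = 4.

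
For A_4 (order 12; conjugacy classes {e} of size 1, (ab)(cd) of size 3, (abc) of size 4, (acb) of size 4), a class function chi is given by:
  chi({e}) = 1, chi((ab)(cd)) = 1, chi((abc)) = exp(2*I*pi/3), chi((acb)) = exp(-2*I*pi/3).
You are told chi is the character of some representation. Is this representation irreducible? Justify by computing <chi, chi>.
Irreducible: <chi, chi> = 1.

Explanation: <chi, chi> = (1/|G|) sum_C |C| * |chi(C)|^2 = (1/12)[1*|1|^2 + 3*|1|^2 + 4*|exp(2*I*pi/3)|^2 + 4*|exp(-2*I*pi/3)|^2]
  = (1/12)[(1) + (3) + (4) + (4)] = 12/12 = 1.
(Exp terms are combined using exp(i*s)*conj(exp(i*t)) = exp(i*(s-t)), and sums of them are collapsed using the identity that for every m > 1 the m distinct m-th roots of unity sum to 0, e.g. 1 + exp(2*I*pi/3) + exp(-2*I*pi/3) = 0.)
A character is irreducible iff <chi, chi> = 1, so this representation is irreducible.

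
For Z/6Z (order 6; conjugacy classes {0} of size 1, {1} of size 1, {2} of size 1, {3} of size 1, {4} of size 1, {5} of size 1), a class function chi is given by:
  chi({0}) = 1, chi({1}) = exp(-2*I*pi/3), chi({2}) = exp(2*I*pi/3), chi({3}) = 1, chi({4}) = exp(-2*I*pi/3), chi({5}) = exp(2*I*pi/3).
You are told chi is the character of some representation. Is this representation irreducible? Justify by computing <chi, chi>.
Irreducible: <chi, chi> = 1.

Why: <chi, chi> = (1/|G|) sum_C |C| * |chi(C)|^2 = (1/6)[1*|1|^2 + 1*|exp(-2*I*pi/3)|^2 + 1*|exp(2*I*pi/3)|^2 + 1*|1|^2 + 1*|exp(-2*I*pi/3)|^2 + 1*|exp(2*I*pi/3)|^2]
  = (1/6)[(1) + (1) + (1) + (1) + (1) + (1)] = 6/6 = 1.
(Exp terms are combined using exp(i*s)*conj(exp(i*t)) = exp(i*(s-t)), and sums of them are collapsed using the identity that for every m > 1 the m distinct m-th roots of unity sum to 0, e.g. 1 + exp(2*I*pi/3) + exp(-2*I*pi/3) = 0.)
A character is irreducible iff <chi, chi> = 1, so this representation is irreducible.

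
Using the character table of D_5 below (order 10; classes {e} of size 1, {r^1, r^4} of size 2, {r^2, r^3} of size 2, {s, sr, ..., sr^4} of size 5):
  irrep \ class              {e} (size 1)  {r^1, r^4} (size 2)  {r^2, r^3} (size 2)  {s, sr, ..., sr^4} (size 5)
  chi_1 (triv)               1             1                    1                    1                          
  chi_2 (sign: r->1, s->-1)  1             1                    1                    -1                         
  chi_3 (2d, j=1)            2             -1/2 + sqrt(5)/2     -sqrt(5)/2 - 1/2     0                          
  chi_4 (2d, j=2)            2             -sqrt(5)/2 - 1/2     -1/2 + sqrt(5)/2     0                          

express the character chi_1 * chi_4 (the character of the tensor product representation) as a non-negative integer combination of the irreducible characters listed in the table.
chi_1 tensor chi_4 = chi_4 (all other irreducibles have multiplicity 0).

Proof sketch: The character of a tensor product is the pointwise product (chi_1 * chi_4)(C) = chi_1(C) * chi_4(C):
  {e}: (1)*(2), {r^1, r^4}: (1)*(-sqrt(5)/2 - 1/2), {r^2, r^3}: (1)*(-1/2 + sqrt(5)/2), {s, sr, ..., sr^4}: (1)*(0)
so (chi_1 * chi_4) takes values
  {e} -> 2, {r^1, r^4} -> -sqrt(5)/2 - 1/2, {r^2, r^3} -> -1/2 + sqrt(5)/2, {s, sr, ..., sr^4} -> 0.
Now take the inner product of this character with each irreducible chi from the table, <chi_1*chi_4, chi> = (1/10) sum_C |C| (chi_1*chi_4)(C) conj(chi(C)):
  <chi_1*chi_4, chi_1> = (1/10)[1*(2)*conj(1) + 2*(-sqrt(5)/2 - 1/2)*conj(1) + 2*(-1/2 + sqrt(5)/2)*conj(1) + 5*(0)*conj(1)]
      = (1/10)[(2) + (-sqrt(5) - 1) + (-1 + sqrt(5)) + (0)] = 0/10 = 0
  <chi_1*chi_4, chi_2> = (1/10)[1*(2)*conj(1) + 2*(-sqrt(5)/2 - 1/2)*conj(1) + 2*(-1/2 + sqrt(5)/2)*conj(1) + 5*(0)*conj(-1)]
      = (1/10)[(2) + (-sqrt(5) - 1) + (-1 + sqrt(5)) + (0)] = 0/10 = 0
  <chi_1*chi_4, chi_3> = (1/10)[1*(2)*conj(2) + 2*(-sqrt(5)/2 - 1/2)*conj(-1/2 + sqrt(5)/2) + 2*(-1/2 + sqrt(5)/2)*conj(-sqrt(5)/2 - 1/2) + 5*(0)*conj(0)]
      = (1/10)[(4) + (-2) + (-2) + (0)] = 0/10 = 0
  <chi_1*chi_4, chi_4> = (1/10)[1*(2)*conj(2) + 2*(-sqrt(5)/2 - 1/2)*conj(-sqrt(5)/2 - 1/2) + 2*(-1/2 + sqrt(5)/2)*conj(-1/2 + sqrt(5)/2) + 5*(0)*conj(0)]
      = (1/10)[(4) + (sqrt(5) + 3) + (3 - sqrt(5)) + (0)] = 10/10 = 1
Hence the multiplicities are chi_4: 1. Dimension check: dim(chi_1)*dim(chi_4) = 1*2 = 2 and sum (mult * dim) = 1*2 = 2.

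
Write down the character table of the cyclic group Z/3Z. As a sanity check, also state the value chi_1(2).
Character table of Z/3Z (irreps indexed chi_0,...,chi_2 with chi_k(m) = zeta_3^(k*m), zeta_3 = exp(2*pi*i/3)):
  irrep \ class  {0} (size 1)  {1} (size 1)    {2} (size 1)  
  chi_0          1             1               1             
  chi_1          1             exp(2*I*pi/3)   exp(-2*I*pi/3)
  chi_2          1             exp(-2*I*pi/3)  exp(2*I*pi/3) 

Spot check: chi_1(2) = zeta_3^(1*2) = zeta_3^2 = exp(-2*I*pi/3).

Working: Z/3Z is abelian, so all 3 irreducible complex representations are 1-dimensional. They are given by chi_k(m) = zeta_3^(k*m) for k = 0,...,2. Row orthogonality: sum_m chi_k(m) conj(chi_l(m)) = 3 * [k = l].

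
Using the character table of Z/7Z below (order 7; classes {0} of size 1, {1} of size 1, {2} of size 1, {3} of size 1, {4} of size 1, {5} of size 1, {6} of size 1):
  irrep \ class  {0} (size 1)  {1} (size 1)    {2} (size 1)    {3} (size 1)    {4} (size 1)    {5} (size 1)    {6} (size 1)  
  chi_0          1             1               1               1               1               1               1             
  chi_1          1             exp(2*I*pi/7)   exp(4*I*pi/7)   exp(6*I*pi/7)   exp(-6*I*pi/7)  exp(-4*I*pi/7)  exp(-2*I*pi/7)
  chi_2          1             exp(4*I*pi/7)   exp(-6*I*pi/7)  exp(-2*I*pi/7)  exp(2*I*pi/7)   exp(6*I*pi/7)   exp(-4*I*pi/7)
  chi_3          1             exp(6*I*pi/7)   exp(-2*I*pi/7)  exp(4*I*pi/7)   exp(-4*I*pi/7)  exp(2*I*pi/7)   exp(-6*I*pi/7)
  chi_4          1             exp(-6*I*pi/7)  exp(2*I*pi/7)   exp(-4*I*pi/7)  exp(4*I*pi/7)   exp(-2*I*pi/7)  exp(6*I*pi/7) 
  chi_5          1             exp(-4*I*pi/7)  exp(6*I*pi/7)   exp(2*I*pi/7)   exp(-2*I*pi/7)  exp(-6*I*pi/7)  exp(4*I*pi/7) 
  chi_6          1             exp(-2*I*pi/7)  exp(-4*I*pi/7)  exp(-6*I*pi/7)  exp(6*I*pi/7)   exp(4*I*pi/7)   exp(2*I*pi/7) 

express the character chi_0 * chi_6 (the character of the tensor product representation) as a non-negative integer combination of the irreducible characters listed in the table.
chi_0 tensor chi_6 = chi_6 (all other irreducibles have multiplicity 0).

Justification: The character of a tensor product is the pointwise product (chi_0 * chi_6)(C) = chi_0(C) * chi_6(C):
  {0}: (1)*(1), {1}: (1)*(exp(-2*I*pi/7)), {2}: (1)*(exp(-4*I*pi/7)), {3}: (1)*(exp(-6*I*pi/7)), {4}: (1)*(exp(6*I*pi/7)), {5}: (1)*(exp(4*I*pi/7)), {6}: (1)*(exp(2*I*pi/7))
so (chi_0 * chi_6) takes values
  {0} -> 1, {1} -> exp(-2*I*pi/7), {2} -> exp(-4*I*pi/7), {3} -> exp(-6*I*pi/7), {4} -> exp(6*I*pi/7), {5} -> exp(4*I*pi/7), {6} -> exp(2*I*pi/7).
Now take the inner product of this character with each irreducible chi from the table, <chi_0*chi_6, chi> = (1/7) sum_C |C| (chi_0*chi_6)(C) conj(chi(C)):
  <chi_0*chi_6, chi_0> = (1/7)[1*(1)*conj(1) + 1*(exp(-2*I*pi/7))*conj(1) + 1*(exp(-4*I*pi/7))*conj(1) + 1*(exp(-6*I*pi/7))*conj(1) + 1*(exp(6*I*pi/7))*conj(1) + 1*(exp(4*I*pi/7))*conj(1) + 1*(exp(2*I*pi/7))*conj(1)]
      = (1/7)[(1) + (exp(-2*I*pi/7)) + (exp(-4*I*pi/7)) + (exp(-6*I*pi/7)) + (exp(6*I*pi/7)) + (exp(4*I*pi/7)) + (exp(2*I*pi/7))] = 0/7 = 0
  <chi_0*chi_6, chi_1> = (1/7)[1*(1)*conj(1) + 1*(exp(-2*I*pi/7))*conj(exp(2*I*pi/7)) + 1*(exp(-4*I*pi/7))*conj(exp(4*I*pi/7)) + 1*(exp(-6*I*pi/7))*conj(exp(6*I*pi/7)) + 1*(exp(6*I*pi/7))*conj(exp(-6*I*pi/7)) + 1*(exp(4*I*pi/7))*conj(exp(-4*I*pi/7)) + 1*(exp(2*I*pi/7))*conj(exp(-2*I*pi/7))]
      = (1/7)[(1) + (exp(-4*I*pi/7)) + (exp(6*I*pi/7)) + (exp(2*I*pi/7)) + (exp(-2*I*pi/7)) + (exp(-6*I*pi/7)) + (exp(4*I*pi/7))] = 0/7 = 0
  <chi_0*chi_6, chi_2> = (1/7)[1*(1)*conj(1) + 1*(exp(-2*I*pi/7))*conj(exp(4*I*pi/7)) + 1*(exp(-4*I*pi/7))*conj(exp(-6*I*pi/7)) + 1*(exp(-6*I*pi/7))*conj(exp(-2*I*pi/7)) + 1*(exp(6*I*pi/7))*conj(exp(2*I*pi/7)) + 1*(exp(4*I*pi/7))*conj(exp(6*I*pi/7)) + 1*(exp(2*I*pi/7))*conj(exp(-4*I*pi/7))]
      = (1/7)[(1) + (exp(-6*I*pi/7)) + (exp(2*I*pi/7)) + (exp(-4*I*pi/7)) + (exp(4*I*pi/7)) + (exp(-2*I*pi/7)) + (exp(6*I*pi/7))] = 0/7 = 0
  <chi_0*chi_6, chi_3> = (1/7)[1*(1)*conj(1) + 1*(exp(-2*I*pi/7))*conj(exp(6*I*pi/7)) + 1*(exp(-4*I*pi/7))*conj(exp(-2*I*pi/7)) + 1*(exp(-6*I*pi/7))*conj(exp(4*I*pi/7)) + 1*(exp(6*I*pi/7))*conj(exp(-4*I*pi/7)) + 1*(exp(4*I*pi/7))*conj(exp(2*I*pi/7)) + 1*(exp(2*I*pi/7))*conj(exp(-6*I*pi/7))]
      = (1/7)[(1) + (exp(6*I*pi/7)) + (exp(-2*I*pi/7)) + (exp(4*I*pi/7)) + (exp(-4*I*pi/7)) + (exp(2*I*pi/7)) + (exp(-6*I*pi/7))] = 0/7 = 0
  <chi_0*chi_6, chi_4> = (1/7)[1*(1)*conj(1) + 1*(exp(-2*I*pi/7))*conj(exp(-6*I*pi/7)) + 1*(exp(-4*I*pi/7))*conj(exp(2*I*pi/7)) + 1*(exp(-6*I*pi/7))*conj(exp(-4*I*pi/7)) + 1*(exp(6*I*pi/7))*conj(exp(4*I*pi/7)) + 1*(exp(4*I*pi/7))*conj(exp(-2*I*pi/7)) + 1*(exp(2*I*pi/7))*conj(exp(6*I*pi/7))]
      = (1/7)[(1) + (exp(4*I*pi/7)) + (exp(-6*I*pi/7)) + (exp(-2*I*pi/7)) + (exp(2*I*pi/7)) + (exp(6*I*pi/7)) + (exp(-4*I*pi/7))] = 0/7 = 0
  <chi_0*chi_6, chi_5> = (1/7)[1*(1)*conj(1) + 1*(exp(-2*I*pi/7))*conj(exp(-4*I*pi/7)) + 1*(exp(-4*I*pi/7))*conj(exp(6*I*pi/7)) + 1*(exp(-6*I*pi/7))*conj(exp(2*I*pi/7)) + 1*(exp(6*I*pi/7))*conj(exp(-2*I*pi/7)) + 1*(exp(4*I*pi/7))*conj(exp(-6*I*pi/7)) + 1*(exp(2*I*pi/7))*conj(exp(4*I*pi/7))]
      = (1/7)[(1) + (exp(2*I*pi/7)) + (exp(4*I*pi/7)) + (exp(6*I*pi/7)) + (exp(-6*I*pi/7)) + (exp(-4*I*pi/7)) + (exp(-2*I*pi/7))] = 0/7 = 0
  <chi_0*chi_6, chi_6> = (1/7)[1*(1)*conj(1) + 1*(exp(-2*I*pi/7))*conj(exp(-2*I*pi/7)) + 1*(exp(-4*I*pi/7))*conj(exp(-4*I*pi/7)) + 1*(exp(-6*I*pi/7))*conj(exp(-6*I*pi/7)) + 1*(exp(6*I*pi/7))*conj(exp(6*I*pi/7)) + 1*(exp(4*I*pi/7))*conj(exp(4*I*pi/7)) + 1*(exp(2*I*pi/7))*conj(exp(2*I*pi/7))]
      = (1/7)[(1) + (1) + (1) + (1) + (1) + (1) + (1)] = 7/7 = 1
(Exp terms are combined using exp(i*s)*conj(exp(i*t)) = exp(i*(s-t)), and sums of them are collapsed using the identity that for every m > 1 the m distinct m-th roots of unity sum to 0, e.g. 1 + exp(2*I*pi/3) + exp(-2*I*pi/3) = 0.)
Hence the multiplicities are chi_6: 1. Dimension check: dim(chi_0)*dim(chi_6) = 1*1 = 1 and sum (mult * dim) = 1*1 = 1.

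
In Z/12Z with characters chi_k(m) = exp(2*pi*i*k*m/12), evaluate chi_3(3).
chi_3(3) = zeta_12^9 = -I

Why: chi_3(3) = zeta_12^(3*3) = zeta_12^9. Since zeta_12^12 = 1, this equals zeta_12^9 = exp(2*pi*i*9/12) = -I.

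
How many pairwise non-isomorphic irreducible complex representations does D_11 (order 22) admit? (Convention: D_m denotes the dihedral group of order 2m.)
7

The number of irreducible complex representations of a finite group equals its number of conjugacy classes. D_11 has 7 conjugacy classes ((n+3)/2 for n odd), so D_11 (order 22) has exactly 7 irreducible complex representations.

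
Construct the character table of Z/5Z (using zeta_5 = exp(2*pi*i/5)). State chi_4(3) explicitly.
Character table of Z/5Z (irreps indexed chi_0,...,chi_4 with chi_k(m) = zeta_5^(k*m), zeta_5 = exp(2*pi*i/5)):
  irrep \ class  {0} (size 1)  {1} (size 1)    {2} (size 1)    {3} (size 1)    {4} (size 1)  
  chi_0          1             1               1               1               1             
  chi_1          1             exp(2*I*pi/5)   exp(4*I*pi/5)   exp(-4*I*pi/5)  exp(-2*I*pi/5)
  chi_2          1             exp(4*I*pi/5)   exp(-2*I*pi/5)  exp(2*I*pi/5)   exp(-4*I*pi/5)
  chi_3          1             exp(-4*I*pi/5)  exp(2*I*pi/5)   exp(-2*I*pi/5)  exp(4*I*pi/5) 
  chi_4          1             exp(-2*I*pi/5)  exp(-4*I*pi/5)  exp(4*I*pi/5)   exp(2*I*pi/5) 

Spot check: chi_4(3) = zeta_5^(4*3) = zeta_5^12 = exp(4*I*pi/5).

Derivation: Z/5Z is abelian, so all 5 irreducible complex representations are 1-dimensional. They are given by chi_k(m) = zeta_5^(k*m) for k = 0,...,4. Row orthogonality: sum_m chi_k(m) conj(chi_l(m)) = 5 * [k = l].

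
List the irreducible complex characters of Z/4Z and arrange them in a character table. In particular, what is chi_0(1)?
Character table of Z/4Z (irreps indexed chi_0,...,chi_3 with chi_k(m) = zeta_4^(k*m), zeta_4 = exp(2*pi*i/4)):
  irrep \ class  {0} (size 1)  {1} (size 1)  {2} (size 1)  {3} (size 1)
  chi_0          1             1             1             1           
  chi_1          1             I             -1            -I          
  chi_2          1             -1            1             -1          
  chi_3          1             -I            -1            I           

Spot check: chi_0(1) = zeta_4^(0*1) = zeta_4^0 = 1.

Proof sketch: Z/4Z is abelian, so all 4 irreducible complex representations are 1-dimensional. They are given by chi_k(m) = zeta_4^(k*m) for k = 0,...,3. Row orthogonality: sum_m chi_k(m) conj(chi_l(m)) = 4 * [k = l].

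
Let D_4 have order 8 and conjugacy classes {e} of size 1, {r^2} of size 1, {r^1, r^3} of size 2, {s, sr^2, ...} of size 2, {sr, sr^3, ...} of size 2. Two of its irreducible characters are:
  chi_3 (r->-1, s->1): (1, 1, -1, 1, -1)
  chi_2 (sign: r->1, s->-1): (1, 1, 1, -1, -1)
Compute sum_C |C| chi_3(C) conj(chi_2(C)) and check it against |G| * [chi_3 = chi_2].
Sum = 0; so <chi_3, chi_2> = 0 (distinct irreducibles are orthogonal).

Details: Compute term by term over conjugacy classes (|C| * chi_3(C) * conj(chi_2(C))):
  1*(1)*conj(1) + 1*(1)*conj(1) + 2*(-1)*conj(1) + 2*(1)*conj(-1) + 2*(-1)*conj(-1)
  = (1) + (1) + (-2) + (-2) + (2)
  = 0.
Dividing by |G| = 8 gives 0/8 = 0, matching the row-orthogonality relation <chi_3, chi_2> = [chi_3 = chi_2].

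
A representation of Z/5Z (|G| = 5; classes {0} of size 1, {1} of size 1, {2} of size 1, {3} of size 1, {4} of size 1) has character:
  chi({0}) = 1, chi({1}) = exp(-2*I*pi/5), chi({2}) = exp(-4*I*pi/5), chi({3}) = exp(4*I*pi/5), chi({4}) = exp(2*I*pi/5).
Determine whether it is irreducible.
Irreducible: <chi, chi> = 1.

Argument: <chi, chi> = (1/|G|) sum_C |C| * |chi(C)|^2 = (1/5)[1*|1|^2 + 1*|exp(-2*I*pi/5)|^2 + 1*|exp(-4*I*pi/5)|^2 + 1*|exp(4*I*pi/5)|^2 + 1*|exp(2*I*pi/5)|^2]
  = (1/5)[(1) + (1) + (1) + (1) + (1)] = 5/5 = 1.
(Exp terms are combined using exp(i*s)*conj(exp(i*t)) = exp(i*(s-t)), and sums of them are collapsed using the identity that for every m > 1 the m distinct m-th roots of unity sum to 0, e.g. 1 + exp(2*I*pi/3) + exp(-2*I*pi/3) = 0.)
A character is irreducible iff <chi, chi> = 1, so this representation is irreducible.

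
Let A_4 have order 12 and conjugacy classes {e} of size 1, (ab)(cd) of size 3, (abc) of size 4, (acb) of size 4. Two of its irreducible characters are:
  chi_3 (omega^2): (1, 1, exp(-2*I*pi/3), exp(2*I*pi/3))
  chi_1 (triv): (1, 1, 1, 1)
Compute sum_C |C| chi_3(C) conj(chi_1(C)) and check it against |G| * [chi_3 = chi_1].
Sum = 0; so <chi_3, chi_1> = 0 (distinct irreducibles are orthogonal).

Justification: Compute term by term over conjugacy classes (|C| * chi_3(C) * conj(chi_1(C))):
  1*(1)*conj(1) + 3*(1)*conj(1) + 4*(exp(-2*I*pi/3))*conj(1) + 4*(exp(2*I*pi/3))*conj(1)
  = (1) + (3) + (4*exp(-2*I*pi/3)) + (4*exp(2*I*pi/3))
  = 0.
(Exp terms are combined using exp(i*s)*conj(exp(i*t)) = exp(i*(s-t)), and sums of them are collapsed using the identity that for every m > 1 the m distinct m-th roots of unity sum to 0, e.g. 1 + exp(2*I*pi/3) + exp(-2*I*pi/3) = 0.)
Dividing by |G| = 12 gives 0/12 = 0, matching the row-orthogonality relation <chi_3, chi_1> = [chi_3 = chi_1].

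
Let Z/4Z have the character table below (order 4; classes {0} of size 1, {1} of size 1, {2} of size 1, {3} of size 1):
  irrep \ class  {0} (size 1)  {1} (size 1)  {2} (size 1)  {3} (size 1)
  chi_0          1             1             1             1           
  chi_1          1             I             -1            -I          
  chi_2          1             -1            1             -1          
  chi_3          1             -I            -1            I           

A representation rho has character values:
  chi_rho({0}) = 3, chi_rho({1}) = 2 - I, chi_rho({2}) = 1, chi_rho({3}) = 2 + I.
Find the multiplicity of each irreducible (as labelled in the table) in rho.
Multiplicities: chi_0: 2, chi_1: 0, chi_2: 0, chi_3: 1.

Why: Use <chi_rho, chi> = (1/|G|) sum_C |C| * chi_rho(C) * conj(chi(C)) with |G| = 4 for each irreducible chi in the table:
  <chi_rho, chi_0> = (1/4)[1*(3)*conj(1) + 1*(2 - I)*conj(1) + 1*(1)*conj(1) + 1*(2 + I)*conj(1)]
      = (1/4)[(3) + (2 - I) + (1) + (2 + I)] = 8/4 = 2
  <chi_rho, chi_1> = (1/4)[1*(3)*conj(1) + 1*(2 - I)*conj(I) + 1*(1)*conj(-1) + 1*(2 + I)*conj(-I)]
      = (1/4)[(3) + (-1 - 2*I) + (-1) + (-1 + 2*I)] = 0/4 = 0
  <chi_rho, chi_2> = (1/4)[1*(3)*conj(1) + 1*(2 - I)*conj(-1) + 1*(1)*conj(1) + 1*(2 + I)*conj(-1)]
      = (1/4)[(3) + (-2 + I) + (1) + (-2 - I)] = 0/4 = 0
  <chi_rho, chi_3> = (1/4)[1*(3)*conj(1) + 1*(2 - I)*conj(-I) + 1*(1)*conj(-1) + 1*(2 + I)*conj(I)]
      = (1/4)[(3) + (1 + 2*I) + (-1) + (1 - 2*I)] = 4/4 = 1
(Exp terms are combined using exp(i*s)*conj(exp(i*t)) = exp(i*(s-t)), and sums of them are collapsed using the identity that for every m > 1 the m distinct m-th roots of unity sum to 0, e.g. 1 + exp(2*I*pi/3) + exp(-2*I*pi/3) = 0.)
Dimension check: dim(rho) = sum (mult * dim) = 2*1 + 0*1 + 0*1 + 1*1 = 3 = chi_rho(e) = 3.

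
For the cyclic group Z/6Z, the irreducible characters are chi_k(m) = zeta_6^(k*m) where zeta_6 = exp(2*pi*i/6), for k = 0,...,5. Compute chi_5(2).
chi_5(2) = zeta_6^10 = exp(-2*I*pi/3)

Justification: chi_5(2) = zeta_6^(5*2) = zeta_6^10. Since zeta_6^6 = 1, this equals zeta_6^4 = exp(2*pi*i*4/6) = exp(-2*I*pi/3).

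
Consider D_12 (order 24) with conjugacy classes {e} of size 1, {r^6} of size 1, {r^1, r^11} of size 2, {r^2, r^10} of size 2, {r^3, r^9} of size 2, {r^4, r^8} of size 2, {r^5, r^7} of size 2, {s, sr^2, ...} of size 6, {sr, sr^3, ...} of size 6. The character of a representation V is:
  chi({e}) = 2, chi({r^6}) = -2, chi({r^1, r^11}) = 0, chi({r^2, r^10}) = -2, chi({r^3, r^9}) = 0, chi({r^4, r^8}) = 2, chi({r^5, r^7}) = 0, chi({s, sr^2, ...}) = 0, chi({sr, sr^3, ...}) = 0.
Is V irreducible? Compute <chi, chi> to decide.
Irreducible: <chi, chi> = 1.

Details: <chi, chi> = (1/|G|) sum_C |C| * |chi(C)|^2 = (1/24)[1*|2|^2 + 1*|-2|^2 + 2*|0|^2 + 2*|-2|^2 + 2*|0|^2 + 2*|2|^2 + 2*|0|^2 + 6*|0|^2 + 6*|0|^2]
  = (1/24)[(4) + (4) + (0) + (8) + (0) + (8) + (0) + (0) + (0)] = 24/24 = 1.
A character is irreducible iff <chi, chi> = 1, so this representation is irreducible.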